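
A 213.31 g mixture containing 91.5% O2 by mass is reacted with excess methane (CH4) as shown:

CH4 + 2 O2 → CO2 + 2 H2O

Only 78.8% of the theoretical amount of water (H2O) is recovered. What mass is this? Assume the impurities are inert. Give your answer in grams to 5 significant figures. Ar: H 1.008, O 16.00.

86.590 g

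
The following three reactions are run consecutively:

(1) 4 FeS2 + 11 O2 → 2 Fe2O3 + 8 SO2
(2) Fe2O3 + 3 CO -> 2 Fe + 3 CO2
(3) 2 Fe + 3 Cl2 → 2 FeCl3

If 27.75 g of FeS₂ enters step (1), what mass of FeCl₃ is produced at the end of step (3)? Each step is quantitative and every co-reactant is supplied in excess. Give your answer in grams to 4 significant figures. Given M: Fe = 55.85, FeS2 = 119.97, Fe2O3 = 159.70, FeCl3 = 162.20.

n(FeS2) = 27.75 / 119.97 = 0.23131 mol.
Reaction (1): FeS2→Fe2O3 ratio 4:2 ⇒ n(Fe2O3) = 0.11565 mol.
Reaction (2): Fe2O3→Fe ratio 1:2 ⇒ n(Fe) = 0.23131 mol.
Reaction (3): Fe→FeCl3 ratio 2:2 ⇒ n(FeCl3) = 0.23131 mol.
Mass of FeCl3 = 0.23131 × 162.20 = 37.518 g.

37.52 g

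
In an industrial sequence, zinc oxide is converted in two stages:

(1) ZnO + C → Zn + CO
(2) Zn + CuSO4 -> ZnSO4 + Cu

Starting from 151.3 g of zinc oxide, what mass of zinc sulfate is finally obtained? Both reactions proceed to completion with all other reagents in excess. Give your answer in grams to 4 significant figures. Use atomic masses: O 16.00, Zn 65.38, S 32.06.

300.1 g

M(ZnO) = 65.38 + 16.00 = 81.38 g/mol.
M(ZnSO4) = 65.38 + 32.06 + 4(16.00) = 161.44 g/mol.
n(ZnO) = 151.30 / 81.38 = 1.8592 mol.
Step 1 gives a 1:1 ratio of ZnO to Zn, so n(Zn) = 1.8592 mol.
In step 2 the Zn:ZnSO4 ratio is 1:1, so n(ZnSO4) = 1.8592 mol.
Mass of ZnSO4 = 1.8592 × 161.44 = 300.15 g.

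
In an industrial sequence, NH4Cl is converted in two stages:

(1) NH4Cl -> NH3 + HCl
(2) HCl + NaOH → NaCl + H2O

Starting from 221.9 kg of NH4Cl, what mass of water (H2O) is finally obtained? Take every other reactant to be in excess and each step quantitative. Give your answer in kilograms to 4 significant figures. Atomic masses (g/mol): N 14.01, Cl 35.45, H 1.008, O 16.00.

74.74 kg

M(NH4Cl) = 14.01 + 4(1.008) + 35.45 = 53.492 g/mol.
M(H2O) = 2(1.008) + 16.00 = 18.016 g/mol.
221.9 kg = 221900 g.
n(NH4Cl) = 221900 / 53.492 = 4148.3 mol.
Step 1 gives a 1:1 ratio of NH4Cl to HCl, so n(HCl) = 4148.3 mol.
In step 2 the HCl:H2O ratio is 1:1, so n(H2O) = 4148.3 mol.
Mass of H2O = 4148.3 × 18.016 = 74735 g = 74.74 kg.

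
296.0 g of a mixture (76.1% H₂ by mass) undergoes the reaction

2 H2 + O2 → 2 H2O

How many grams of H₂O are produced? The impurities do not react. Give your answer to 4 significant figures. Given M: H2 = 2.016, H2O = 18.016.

Mass of pure H2 = 296.0 g × 0.761 = 225.26 g.
n(H2) = 225.26 g / 2.016 g/mol = 111.73 mol.
From the equation the H2:H2O mole ratio is 2:2, so n(H2O) = 111.73 × 2/2 = 111.73 mol.
Mass of H2O = 111.73 mol × 18.016 g/mol = 2013.0 g.

2013 g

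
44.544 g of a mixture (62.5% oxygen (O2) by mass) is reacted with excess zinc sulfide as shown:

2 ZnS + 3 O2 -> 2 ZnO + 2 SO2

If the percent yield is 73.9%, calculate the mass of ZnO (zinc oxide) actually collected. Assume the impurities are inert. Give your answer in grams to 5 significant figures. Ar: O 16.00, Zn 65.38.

Pure O2 available = 44.544 g × 0.625 = 27.8400 g.
M(O2) = 2(16.00) = 32.00 g/mol.
M(ZnO) = 65.38 + 16.00 = 81.38 g/mol.
n(O2) = 27.8400 g / 32.00 g/mol = 0.870000 mol.
From the equation the O2:ZnO mole ratio is 3:2, so n(ZnO) = 0.870000 × 2/3 = 0.580000 mol.
Mass of ZnO = 0.580000 mol × 81.38 g/mol = 47.2004 g.
Actual mass collected = 47.2004 g × 0.739 = 34.8811 g.

34.881 g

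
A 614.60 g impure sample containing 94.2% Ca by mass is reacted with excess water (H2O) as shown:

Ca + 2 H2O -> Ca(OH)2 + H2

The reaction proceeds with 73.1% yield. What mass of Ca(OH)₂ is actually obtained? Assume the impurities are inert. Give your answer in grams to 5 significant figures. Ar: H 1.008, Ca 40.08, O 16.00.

Pure Ca available = 614.60 g × 0.942 = 578.953 g.
M(Ca) = 40.08 g/mol.
M(Ca(OH)2) = 40.08 + 2(16.00) + 2(1.008) = 74.096 g/mol.
n(Ca) = 578.953 g / 40.08 g/mol = 14.4449 mol.
From the equation the Ca:Ca(OH)2 mole ratio is 1:1, so n(Ca(OH)2) = 14.4449 × 1/1 = 14.4449 mol.
Mass of Ca(OH)2 = 14.4449 mol × 74.096 g/mol = 1070.31 g.
Actual mass collected = 1070.31 g × 0.731 = 782.398 g.

782.40 g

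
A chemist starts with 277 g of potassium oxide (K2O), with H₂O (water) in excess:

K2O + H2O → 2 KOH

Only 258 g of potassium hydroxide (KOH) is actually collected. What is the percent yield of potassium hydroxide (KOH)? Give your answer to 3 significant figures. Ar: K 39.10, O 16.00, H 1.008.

78.2 %

M(K2O) = 2(39.10) + 16.00 = 94.20 g/mol.
M(KOH) = 39.10 + 16.00 + 1.008 = 56.108 g/mol.
n(K2O) = 277.0 g / 94.20 g/mol = 2.941 mol.
From the equation the K2O:KOH mole ratio is 1:2, so n(KOH) = 2.941 × 2/1 = 5.881 mol.
Mass of KOH = 5.881 mol × 56.108 g/mol = 330.0 g.
This is the theoretical yield. Percent yield = 258 g / 330.0 g × 100% = 78.19%.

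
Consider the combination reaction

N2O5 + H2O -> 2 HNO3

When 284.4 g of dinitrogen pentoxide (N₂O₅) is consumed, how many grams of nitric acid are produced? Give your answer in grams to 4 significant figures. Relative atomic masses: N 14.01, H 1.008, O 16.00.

331.8 g

M(N2O5) = 2(14.01) + 5(16.00) = 108.02 g/mol.
M(HNO3) = 1.008 + 14.01 + 3(16.00) = 63.018 g/mol.
n(N2O5) = 284.40 g / 108.02 g/mol = 2.6328 mol.
From the equation the N2O5:HNO3 mole ratio is 1:2, so n(HNO3) = 2.6328 × 2/1 = 5.2657 mol.
Mass of HNO3 = 5.2657 mol × 63.018 g/mol = 331.83 g.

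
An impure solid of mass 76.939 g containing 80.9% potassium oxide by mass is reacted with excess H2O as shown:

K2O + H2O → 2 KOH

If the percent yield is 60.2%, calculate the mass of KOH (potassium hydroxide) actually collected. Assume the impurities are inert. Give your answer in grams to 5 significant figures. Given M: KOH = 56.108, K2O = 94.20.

44.637 g

Pure K2O available = 76.939 g × 0.809 = 62.2437 g.
n(K2O) = 62.2437 g / 94.20 g/mol = 0.660761 mol.
From the equation the K2O:KOH mole ratio is 1:2, so n(KOH) = 0.660761 × 2/1 = 1.32152 mol.
Mass of KOH = 1.32152 mol × 56.108 g/mol = 74.1479 g.
Actual mass collected = 74.1479 g × 0.602 = 44.6370 g.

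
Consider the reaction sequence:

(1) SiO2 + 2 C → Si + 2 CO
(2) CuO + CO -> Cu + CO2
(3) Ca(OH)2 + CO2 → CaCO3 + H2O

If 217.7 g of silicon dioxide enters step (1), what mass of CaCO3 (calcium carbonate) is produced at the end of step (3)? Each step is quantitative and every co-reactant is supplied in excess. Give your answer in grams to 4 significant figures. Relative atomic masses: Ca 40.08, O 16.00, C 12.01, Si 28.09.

725.2 g

M(SiO2) = 28.09 + 2(16.00) = 60.09 g/mol.
M(CaCO3) = 40.08 + 12.01 + 3(16.00) = 100.09 g/mol.
n(SiO2) = 217.7 / 60.09 = 3.6229 mol.
Reaction (1): SiO2→CO ratio 1:2 ⇒ n(CO) = 7.2458 mol.
Reaction (2): CO→CO2 ratio 1:1 ⇒ n(CO2) = 7.2458 mol.
Reaction (3): CO2→CaCO3 ratio 1:1 ⇒ n(CaCO3) = 7.2458 mol.
Mass of CaCO3 = 7.2458 × 100.09 = 725.23 g.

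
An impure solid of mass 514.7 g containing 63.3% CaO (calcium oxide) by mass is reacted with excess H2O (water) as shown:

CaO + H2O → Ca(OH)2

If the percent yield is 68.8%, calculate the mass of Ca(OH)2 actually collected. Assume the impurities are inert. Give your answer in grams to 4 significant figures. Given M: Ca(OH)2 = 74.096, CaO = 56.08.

296.2 g

Pure CaO available = 514.7 g × 0.633 = 325.81 g.
n(CaO) = 325.81 g / 56.08 g/mol = 5.8096 mol.
From the equation the CaO:Ca(OH)2 mole ratio is 1:1, so n(Ca(OH)2) = 5.8096 × 1/1 = 5.8096 mol.
Mass of Ca(OH)2 = 5.8096 mol × 74.096 g/mol = 430.47 g.
Actual mass collected = 430.47 g × 0.688 = 296.16 g.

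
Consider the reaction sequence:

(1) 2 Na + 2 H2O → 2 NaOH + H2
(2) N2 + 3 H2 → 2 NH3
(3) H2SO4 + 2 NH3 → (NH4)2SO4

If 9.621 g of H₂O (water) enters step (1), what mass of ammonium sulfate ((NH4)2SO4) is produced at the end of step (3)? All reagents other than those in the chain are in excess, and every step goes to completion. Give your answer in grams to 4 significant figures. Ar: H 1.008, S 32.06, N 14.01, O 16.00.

11.76 g

M(H2O) = 2(1.008) + 16.00 = 18.016 g/mol.
M((NH4)2SO4) = 2(14.01) + 8(1.008) + 32.06 + 4(16.00) = 132.144 g/mol.
n(H2O) = 9.621 / 18.016 = 0.53403 mol.
Reaction (1): H2O→H2 ratio 2:1 ⇒ n(H2) = 0.26701 mol.
Reaction (2): H2→NH3 ratio 3:2 ⇒ n(NH3) = 0.17801 mol.
Reaction (3): NH3→(NH4)2SO4 ratio 2:1 ⇒ n((NH4)2SO4) = 0.089004 mol.
Mass of (NH4)2SO4 = 0.089004 × 132.144 = 11.761 g.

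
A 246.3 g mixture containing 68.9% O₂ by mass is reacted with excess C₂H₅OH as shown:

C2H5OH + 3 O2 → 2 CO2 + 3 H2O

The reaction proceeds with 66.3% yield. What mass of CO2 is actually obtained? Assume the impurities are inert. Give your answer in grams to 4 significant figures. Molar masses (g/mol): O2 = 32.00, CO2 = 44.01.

Pure O2 available = 246.3 g × 0.689 = 169.70 g.
n(O2) = 169.70 g / 32.00 g/mol = 5.3031 mol.
From the equation the O2:CO2 mole ratio is 3:2, so n(CO2) = 5.3031 × 2/3 = 3.5354 mol.
Mass of CO2 = 3.5354 mol × 44.01 g/mol = 155.59 g.
Actual mass collected = 155.59 g × 0.663 = 103.16 g.

103.2 g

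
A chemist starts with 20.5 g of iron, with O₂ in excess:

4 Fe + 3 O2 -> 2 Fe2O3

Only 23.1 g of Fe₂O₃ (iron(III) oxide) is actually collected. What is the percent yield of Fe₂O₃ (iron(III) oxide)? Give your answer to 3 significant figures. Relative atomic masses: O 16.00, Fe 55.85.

M(Fe) = 55.85 g/mol.
M(Fe2O3) = 2(55.85) + 3(16.00) = 159.70 g/mol.
n(Fe) = 20.50 g / 55.85 g/mol = 0.3671 mol.
From the equation the Fe:Fe2O3 mole ratio is 4:2, so n(Fe2O3) = 0.3671 × 2/4 = 0.1835 mol.
Mass of Fe2O3 = 0.1835 mol × 159.70 g/mol = 29.31 g.
This is the theoretical yield. Percent yield = 23.1 g / 29.31 g × 100% = 78.81%.

78.8 %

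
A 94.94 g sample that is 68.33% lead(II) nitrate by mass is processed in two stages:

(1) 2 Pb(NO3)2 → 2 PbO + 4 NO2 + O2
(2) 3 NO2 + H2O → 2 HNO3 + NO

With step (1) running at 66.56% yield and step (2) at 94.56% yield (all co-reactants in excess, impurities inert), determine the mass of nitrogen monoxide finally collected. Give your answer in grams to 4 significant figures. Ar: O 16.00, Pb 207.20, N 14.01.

2.466 g

Pure Pb(NO3)2 = 94.94 × 0.6833 = 64.873 g.
M(Pb(NO3)2) = 207.20 + 2(14.01) + 6(16.00) = 331.22 g/mol.
M(NO) = 14.01 + 16.00 = 30.01 g/mol.
n(Pb(NO3)2) = 64.873 / 331.22 = 0.19586 mol.
Step 1 (Pb(NO3)2:NO2 = 2:4): theoretical n(NO2) = 0.39172 mol; at 66.56% yield, n(NO2) = 0.26073 mol.
Step 2 (NO2:NO = 3:1): theoretical n(NO) = 0.086909 mol, so theoretical mass = 0.086909 × 30.01 = 2.6081 g.
At 94.56% yield, actual mass of NO = 2.6081 × 0.9456 = 2.4663 g.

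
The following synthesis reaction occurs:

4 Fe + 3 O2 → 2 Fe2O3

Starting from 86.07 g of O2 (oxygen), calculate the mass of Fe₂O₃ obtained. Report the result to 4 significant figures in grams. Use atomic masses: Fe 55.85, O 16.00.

286.4 g

M(O2) = 2(16.00) = 32.00 g/mol.
M(Fe2O3) = 2(55.85) + 3(16.00) = 159.70 g/mol.
n(O2) = 86.070 g / 32.00 g/mol = 2.6897 mol.
From the equation the O2:Fe2O3 mole ratio is 3:2, so n(Fe2O3) = 2.6897 × 2/3 = 1.7931 mol.
Mass of Fe2O3 = 1.7931 mol × 159.70 g/mol = 286.36 g.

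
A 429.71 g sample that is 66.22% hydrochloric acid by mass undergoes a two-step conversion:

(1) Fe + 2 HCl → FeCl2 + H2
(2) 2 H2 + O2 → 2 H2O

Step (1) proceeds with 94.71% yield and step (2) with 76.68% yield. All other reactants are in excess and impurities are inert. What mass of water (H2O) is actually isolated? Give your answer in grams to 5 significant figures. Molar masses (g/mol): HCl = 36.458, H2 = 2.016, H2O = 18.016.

Pure HCl = 429.71 × 0.6622 = 284.554 g.
n(HCl) = 284.554 / 36.458 = 7.80498 mol.
Step 1 (HCl:H2 = 2:1): theoretical n(H2) = 3.90249 mol; at 94.71% yield, n(H2) = 3.69605 mol.
Step 2 (H2:H2O = 2:2): theoretical n(H2O) = 3.69605 mol, so theoretical mass = 3.69605 × 18.016 = 66.5880 g.
At 76.68% yield, actual mass of H2O = 66.5880 × 0.7668 = 51.0597 g.

51.060 g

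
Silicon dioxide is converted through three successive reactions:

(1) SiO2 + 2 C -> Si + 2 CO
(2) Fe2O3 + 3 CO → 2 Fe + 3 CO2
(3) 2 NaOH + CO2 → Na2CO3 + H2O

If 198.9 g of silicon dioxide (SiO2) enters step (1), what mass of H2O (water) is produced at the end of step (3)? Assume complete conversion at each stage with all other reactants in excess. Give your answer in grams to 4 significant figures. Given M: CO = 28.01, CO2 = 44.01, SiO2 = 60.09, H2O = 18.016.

119.3 g

n(SiO2) = 198.9 / 60.09 = 3.3100 mol.
Reaction (1): SiO2→CO ratio 1:2 ⇒ n(CO) = 6.6201 mol.
Reaction (2): CO→CO2 ratio 3:3 ⇒ n(CO2) = 6.6201 mol.
Reaction (3): CO2→H2O ratio 1:1 ⇒ n(H2O) = 6.6201 mol.
Mass of H2O = 6.6201 × 18.016 = 119.27 g.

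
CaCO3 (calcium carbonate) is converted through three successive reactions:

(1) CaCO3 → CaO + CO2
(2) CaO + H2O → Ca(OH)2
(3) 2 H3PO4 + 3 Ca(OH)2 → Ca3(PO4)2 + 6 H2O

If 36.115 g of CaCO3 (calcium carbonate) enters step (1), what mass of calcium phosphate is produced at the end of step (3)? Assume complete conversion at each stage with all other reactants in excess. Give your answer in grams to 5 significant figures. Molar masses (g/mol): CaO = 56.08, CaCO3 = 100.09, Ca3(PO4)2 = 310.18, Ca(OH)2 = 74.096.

n(CaCO3) = 36.115 / 100.09 = 0.360825 mol.
Reaction (1): CaCO3→CaO ratio 1:1 ⇒ n(CaO) = 0.360825 mol.
Reaction (2): CaO→Ca(OH)2 ratio 1:1 ⇒ n(Ca(OH)2) = 0.360825 mol.
Reaction (3): Ca(OH)2→Ca3(PO4)2 ratio 3:1 ⇒ n(Ca3(PO4)2) = 0.120275 mol.
Mass of Ca3(PO4)2 = 0.120275 × 310.18 = 37.3069 g.

37.307 g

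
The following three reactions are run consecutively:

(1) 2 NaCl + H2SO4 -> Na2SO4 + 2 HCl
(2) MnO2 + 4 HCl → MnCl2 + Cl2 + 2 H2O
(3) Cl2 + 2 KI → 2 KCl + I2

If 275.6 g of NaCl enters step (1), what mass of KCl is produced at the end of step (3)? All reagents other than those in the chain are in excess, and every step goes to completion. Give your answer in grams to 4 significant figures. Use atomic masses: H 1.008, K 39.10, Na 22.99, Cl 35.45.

175.8 g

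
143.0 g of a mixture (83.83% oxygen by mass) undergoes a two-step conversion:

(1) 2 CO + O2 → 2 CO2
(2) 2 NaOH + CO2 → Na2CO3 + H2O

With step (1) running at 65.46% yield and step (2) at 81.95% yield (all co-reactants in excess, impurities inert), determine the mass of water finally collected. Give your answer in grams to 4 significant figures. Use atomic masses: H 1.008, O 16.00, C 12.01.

Pure O2 = 143.0 × 0.8383 = 119.88 g.
M(O2) = 2(16.00) = 32.00 g/mol.
M(H2O) = 2(1.008) + 16.00 = 18.016 g/mol.
n(O2) = 119.88 / 32.00 = 3.7462 mol.
Step 1 (O2:CO2 = 1:2): theoretical n(CO2) = 7.4923 mol; at 65.46% yield, n(CO2) = 4.9045 mol.
Step 2 (CO2:H2O = 1:1): theoretical n(H2O) = 4.9045 mol, so theoretical mass = 4.9045 × 18.016 = 88.359 g.
At 81.95% yield, actual mass of H2O = 88.359 × 0.8195 = 72.410 g.

72.41 g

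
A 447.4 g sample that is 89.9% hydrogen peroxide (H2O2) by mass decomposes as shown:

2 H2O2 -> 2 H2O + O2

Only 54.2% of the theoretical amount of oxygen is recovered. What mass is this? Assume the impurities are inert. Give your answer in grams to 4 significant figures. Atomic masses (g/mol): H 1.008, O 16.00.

Pure H2O2 available = 447.4 g × 0.899 = 402.21 g.
M(H2O2) = 2(1.008) + 2(16.00) = 34.016 g/mol.
M(O2) = 2(16.00) = 32.00 g/mol.
n(H2O2) = 402.21 g / 34.016 g/mol = 11.824 mol.
From the equation the H2O2:O2 mole ratio is 2:1, so n(O2) = 11.824 × 1/2 = 5.9121 mol.
Mass of O2 = 5.9121 mol × 32.00 g/mol = 189.19 g.
Actual mass collected = 189.19 g × 0.542 = 102.54 g.

102.5 g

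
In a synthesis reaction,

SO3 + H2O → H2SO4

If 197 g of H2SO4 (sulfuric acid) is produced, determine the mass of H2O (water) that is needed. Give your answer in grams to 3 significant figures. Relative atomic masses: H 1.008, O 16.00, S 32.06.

M(H2SO4) = 2(1.008) + 32.06 + 4(16.00) = 98.076 g/mol.
M(H2O) = 2(1.008) + 16.00 = 18.016 g/mol.
n(H2SO4) = 197.0 g / 98.076 g/mol = 2.009 mol.
From the equation the H2SO4:H2O mole ratio is 1:1, so n(H2O) = 2.009 × 1/1 = 2.009 mol.
Mass of H2O = 2.009 mol × 18.016 g/mol = 36.19 g.

36.2 g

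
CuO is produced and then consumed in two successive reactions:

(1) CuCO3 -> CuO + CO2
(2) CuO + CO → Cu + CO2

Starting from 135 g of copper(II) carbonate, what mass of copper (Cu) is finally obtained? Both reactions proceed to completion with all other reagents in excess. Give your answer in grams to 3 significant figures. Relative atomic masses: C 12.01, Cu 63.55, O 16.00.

M(CuCO3) = 63.55 + 12.01 + 3(16.00) = 123.56 g/mol.
M(Cu) = 63.55 g/mol.
n(CuCO3) = 135.0 / 123.56 = 1.093 mol.
Step 1 gives a 1:1 ratio of CuCO3 to CuO, so n(CuO) = 1.093 mol.
In step 2 the CuO:Cu ratio is 1:1, so n(Cu) = 1.093 mol.
Mass of Cu = 1.093 × 63.55 = 69.43 g.

69.4 g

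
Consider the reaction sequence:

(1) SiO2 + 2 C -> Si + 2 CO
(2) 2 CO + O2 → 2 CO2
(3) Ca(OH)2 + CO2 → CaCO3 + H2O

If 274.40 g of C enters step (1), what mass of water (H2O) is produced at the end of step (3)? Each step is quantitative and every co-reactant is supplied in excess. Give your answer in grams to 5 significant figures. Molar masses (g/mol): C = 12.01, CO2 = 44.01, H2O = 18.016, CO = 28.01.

n(C) = 274.40 / 12.01 = 22.8476 mol.
Reaction (1): C→CO ratio 2:2 ⇒ n(CO) = 22.8476 mol.
Reaction (2): CO→CO2 ratio 2:2 ⇒ n(CO2) = 22.8476 mol.
Reaction (3): CO2→H2O ratio 1:1 ⇒ n(H2O) = 22.8476 mol.
Mass of H2O = 22.8476 × 18.016 = 411.623 g.

411.62 g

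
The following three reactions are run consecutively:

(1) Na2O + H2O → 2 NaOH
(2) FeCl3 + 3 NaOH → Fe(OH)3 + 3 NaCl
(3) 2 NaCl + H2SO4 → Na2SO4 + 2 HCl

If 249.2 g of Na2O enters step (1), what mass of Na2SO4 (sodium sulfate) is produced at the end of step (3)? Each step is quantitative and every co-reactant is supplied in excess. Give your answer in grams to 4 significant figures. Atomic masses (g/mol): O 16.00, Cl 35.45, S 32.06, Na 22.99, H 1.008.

M(Na2O) = 2(22.99) + 16.00 = 61.98 g/mol.
M(Na2SO4) = 2(22.99) + 32.06 + 4(16.00) = 142.04 g/mol.
n(Na2O) = 249.2 / 61.98 = 4.0207 mol.
Reaction (1): Na2O→NaOH ratio 1:2 ⇒ n(NaOH) = 8.0413 mol.
Reaction (2): NaOH→NaCl ratio 3:3 ⇒ n(NaCl) = 8.0413 mol.
Reaction (3): NaCl→Na2SO4 ratio 2:1 ⇒ n(Na2SO4) = 4.0207 mol.
Mass of Na2SO4 = 4.0207 × 142.04 = 571.09 g.

571.1 g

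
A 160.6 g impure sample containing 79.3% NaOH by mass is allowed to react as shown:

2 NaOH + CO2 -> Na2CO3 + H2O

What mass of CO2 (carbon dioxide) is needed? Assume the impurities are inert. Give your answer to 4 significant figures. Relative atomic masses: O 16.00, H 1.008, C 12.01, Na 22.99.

70.07 g

Mass of pure NaOH = 160.6 g × 0.793 = 127.36 g.
M(NaOH) = 22.99 + 16.00 + 1.008 = 39.998 g/mol.
M(CO2) = 12.01 + 2(16.00) = 44.01 g/mol.
n(NaOH) = 127.36 g / 39.998 g/mol = 3.1841 mol.
From the equation the NaOH:CO2 mole ratio is 2:1, so n(CO2) = 3.1841 × 1/2 = 1.5920 mol.
Mass of CO2 = 1.5920 mol × 44.01 g/mol = 70.065 g.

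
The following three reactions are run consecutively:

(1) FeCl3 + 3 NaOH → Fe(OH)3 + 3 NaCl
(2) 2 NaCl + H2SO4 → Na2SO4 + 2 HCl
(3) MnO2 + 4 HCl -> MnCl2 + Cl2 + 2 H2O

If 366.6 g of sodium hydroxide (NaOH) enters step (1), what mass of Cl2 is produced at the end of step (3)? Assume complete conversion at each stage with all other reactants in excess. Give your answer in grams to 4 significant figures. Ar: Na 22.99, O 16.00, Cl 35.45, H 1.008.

M(NaOH) = 22.99 + 16.00 + 1.008 = 39.998 g/mol.
M(Cl2) = 2(35.45) = 70.90 g/mol.
n(NaOH) = 366.6 / 39.998 = 9.1655 mol.
Reaction (1): NaOH→NaCl ratio 3:3 ⇒ n(NaCl) = 9.1655 mol.
Reaction (2): NaCl→HCl ratio 2:2 ⇒ n(HCl) = 9.1655 mol.
Reaction (3): HCl→Cl2 ratio 4:1 ⇒ n(Cl2) = 2.2914 mol.
Mass of Cl2 = 2.2914 × 70.90 = 162.46 g.

162.5 g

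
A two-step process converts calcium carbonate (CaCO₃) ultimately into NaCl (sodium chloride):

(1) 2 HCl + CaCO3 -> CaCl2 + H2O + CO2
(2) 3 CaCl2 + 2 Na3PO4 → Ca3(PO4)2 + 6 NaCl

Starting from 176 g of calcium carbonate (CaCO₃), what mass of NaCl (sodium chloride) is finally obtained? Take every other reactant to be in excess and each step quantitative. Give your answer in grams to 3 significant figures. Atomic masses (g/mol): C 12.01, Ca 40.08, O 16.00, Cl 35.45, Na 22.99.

206 g

M(CaCO3) = 40.08 + 12.01 + 3(16.00) = 100.09 g/mol.
M(NaCl) = 22.99 + 35.45 = 58.44 g/mol.
n(CaCO3) = 176.0 / 100.09 = 1.758 mol.
Step 1 gives a 1:1 ratio of CaCO3 to CaCl2, so n(CaCl2) = 1.758 mol.
In step 2 the CaCl2:NaCl ratio is 3:6, so n(NaCl) = 3.517 mol.
Mass of NaCl = 3.517 × 58.44 = 205.5 g.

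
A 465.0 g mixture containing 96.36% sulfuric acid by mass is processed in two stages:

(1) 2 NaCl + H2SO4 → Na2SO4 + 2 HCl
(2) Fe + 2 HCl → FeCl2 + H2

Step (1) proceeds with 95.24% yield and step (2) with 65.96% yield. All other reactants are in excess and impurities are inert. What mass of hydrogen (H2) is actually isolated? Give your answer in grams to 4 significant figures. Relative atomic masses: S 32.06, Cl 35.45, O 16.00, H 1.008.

Pure H2SO4 = 465.0 × 0.9636 = 448.07 g.
M(H2SO4) = 2(1.008) + 32.06 + 4(16.00) = 98.076 g/mol.
M(H2) = 2(1.008) = 2.016 g/mol.
n(H2SO4) = 448.07 / 98.076 = 4.5686 mol.
Step 1 (H2SO4:HCl = 1:2): theoretical n(HCl) = 9.1373 mol; at 95.24% yield, n(HCl) = 8.7023 mol.
Step 2 (HCl:H2 = 2:1): theoretical n(H2) = 4.3512 mol, so theoretical mass = 4.3512 × 2.016 = 8.7720 g.
At 65.96% yield, actual mass of H2 = 8.7720 × 0.6596 = 5.7860 g.

5.786 g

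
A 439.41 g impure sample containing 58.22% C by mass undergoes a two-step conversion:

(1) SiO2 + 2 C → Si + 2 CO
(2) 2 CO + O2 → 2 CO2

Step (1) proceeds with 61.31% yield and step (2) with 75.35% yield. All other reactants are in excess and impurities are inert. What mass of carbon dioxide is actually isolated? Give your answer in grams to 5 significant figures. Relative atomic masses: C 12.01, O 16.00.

Pure C = 439.41 × 0.5822 = 255.825 g.
M(C) = 12.01 g/mol.
M(CO2) = 12.01 + 2(16.00) = 44.01 g/mol.
n(C) = 255.825 / 12.01 = 21.3010 mol.
Step 1 (C:CO = 2:2): theoretical n(CO) = 21.3010 mol; at 61.31% yield, n(CO) = 13.0596 mol.
Step 2 (CO:CO2 = 2:2): theoretical n(CO2) = 13.0596 mol, so theoretical mass = 13.0596 × 44.01 = 574.754 g.
At 75.35% yield, actual mass of CO2 = 574.754 × 0.7535 = 433.077 g.

433.08 g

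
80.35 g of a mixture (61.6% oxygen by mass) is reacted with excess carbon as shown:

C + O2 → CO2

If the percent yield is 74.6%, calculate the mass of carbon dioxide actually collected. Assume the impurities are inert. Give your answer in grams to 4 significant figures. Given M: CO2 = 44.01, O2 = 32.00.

50.78 g

Pure O2 available = 80.35 g × 0.616 = 49.496 g.
n(O2) = 49.496 g / 32.00 g/mol = 1.5467 mol.
From the equation the O2:CO2 mole ratio is 1:1, so n(CO2) = 1.5467 × 1/1 = 1.5467 mol.
Mass of CO2 = 1.5467 mol × 44.01 g/mol = 68.072 g.
Actual mass collected = 68.072 g × 0.746 = 50.782 g.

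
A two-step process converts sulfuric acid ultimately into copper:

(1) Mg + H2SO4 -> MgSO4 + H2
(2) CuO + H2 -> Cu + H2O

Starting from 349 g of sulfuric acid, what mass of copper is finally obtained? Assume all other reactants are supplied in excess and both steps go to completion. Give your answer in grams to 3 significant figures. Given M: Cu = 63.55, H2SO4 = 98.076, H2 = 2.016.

n(H2SO4) = 349.0 / 98.076 = 3.558 mol.
Step 1 gives a 1:1 ratio of H2SO4 to H2, so n(H2) = 3.558 mol.
In step 2 the H2:Cu ratio is 1:1, so n(Cu) = 3.558 mol.
Mass of Cu = 3.558 × 63.55 = 226.1 g.

226 g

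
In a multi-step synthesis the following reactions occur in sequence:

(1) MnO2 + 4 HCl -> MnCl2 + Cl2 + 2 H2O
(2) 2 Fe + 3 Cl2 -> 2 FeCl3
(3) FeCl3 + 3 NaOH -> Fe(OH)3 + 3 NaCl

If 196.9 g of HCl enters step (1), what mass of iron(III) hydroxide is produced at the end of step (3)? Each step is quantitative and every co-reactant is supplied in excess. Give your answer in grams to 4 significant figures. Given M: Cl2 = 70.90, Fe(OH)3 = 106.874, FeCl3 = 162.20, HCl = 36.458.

96.20 g

n(HCl) = 196.9 / 36.458 = 5.4007 mol.
Reaction (1): HCl→Cl2 ratio 4:1 ⇒ n(Cl2) = 1.3502 mol.
Reaction (2): Cl2→FeCl3 ratio 3:2 ⇒ n(FeCl3) = 0.90012 mol.
Reaction (3): FeCl3→Fe(OH)3 ratio 1:1 ⇒ n(Fe(OH)3) = 0.90012 mol.
Mass of Fe(OH)3 = 0.90012 × 106.874 = 96.200 g.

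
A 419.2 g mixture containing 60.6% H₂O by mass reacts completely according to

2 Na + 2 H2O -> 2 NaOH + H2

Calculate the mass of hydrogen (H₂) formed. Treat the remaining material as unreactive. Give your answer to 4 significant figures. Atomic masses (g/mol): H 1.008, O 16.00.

Mass of pure H2O = 419.2 g × 0.606 = 254.04 g.
M(H2O) = 2(1.008) + 16.00 = 18.016 g/mol.
M(H2) = 2(1.008) = 2.016 g/mol.
n(H2O) = 254.04 g / 18.016 g/mol = 14.101 mol.
From the equation the H2O:H2 mole ratio is 2:1, so n(H2) = 14.101 × 1/2 = 7.0503 mol.
Mass of H2 = 7.0503 mol × 2.016 g/mol = 14.213 g.

14.21 g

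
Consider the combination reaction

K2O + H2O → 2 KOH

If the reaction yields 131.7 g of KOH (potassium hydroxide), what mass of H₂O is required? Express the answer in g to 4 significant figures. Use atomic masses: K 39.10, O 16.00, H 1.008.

M(KOH) = 39.10 + 16.00 + 1.008 = 56.108 g/mol.
M(H2O) = 2(1.008) + 16.00 = 18.016 g/mol.
n(KOH) = 131.70 g / 56.108 g/mol = 2.3473 mol.
From the equation the KOH:H2O mole ratio is 2:1, so n(H2O) = 2.3473 × 1/2 = 1.1736 mol.
Mass of H2O = 1.1736 mol × 18.016 g/mol = 21.144 g.

21.14 g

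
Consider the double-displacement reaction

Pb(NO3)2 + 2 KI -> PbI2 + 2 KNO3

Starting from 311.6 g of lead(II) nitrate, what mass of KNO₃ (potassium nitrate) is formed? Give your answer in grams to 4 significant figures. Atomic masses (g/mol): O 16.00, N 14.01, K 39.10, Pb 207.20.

M(Pb(NO3)2) = 207.20 + 2(14.01) + 6(16.00) = 331.22 g/mol.
M(KNO3) = 39.10 + 14.01 + 3(16.00) = 101.11 g/mol.
n(Pb(NO3)2) = 311.60 g / 331.22 g/mol = 0.94076 mol.
From the equation the Pb(NO3)2:KNO3 mole ratio is 1:2, so n(KNO3) = 0.94076 × 2/1 = 1.8815 mol.
Mass of KNO3 = 1.8815 mol × 101.11 g/mol = 190.24 g.

190.2 g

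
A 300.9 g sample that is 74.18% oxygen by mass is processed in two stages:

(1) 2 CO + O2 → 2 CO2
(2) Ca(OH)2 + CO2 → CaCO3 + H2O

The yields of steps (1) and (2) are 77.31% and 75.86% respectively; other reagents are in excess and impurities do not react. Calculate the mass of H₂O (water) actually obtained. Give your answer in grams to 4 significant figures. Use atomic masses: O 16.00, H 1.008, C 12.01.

Pure O2 = 300.9 × 0.7418 = 223.21 g.
M(O2) = 2(16.00) = 32.00 g/mol.
M(H2O) = 2(1.008) + 16.00 = 18.016 g/mol.
n(O2) = 223.21 / 32.00 = 6.9752 mol.
Step 1 (O2:CO2 = 1:2): theoretical n(CO2) = 13.950 mol; at 77.31% yield, n(CO2) = 10.785 mol.
Step 2 (CO2:H2O = 1:1): theoretical n(H2O) = 10.785 mol, so theoretical mass = 10.785 × 18.016 = 194.30 g.
At 75.86% yield, actual mass of H2O = 194.30 × 0.7586 = 147.40 g.

147.4 g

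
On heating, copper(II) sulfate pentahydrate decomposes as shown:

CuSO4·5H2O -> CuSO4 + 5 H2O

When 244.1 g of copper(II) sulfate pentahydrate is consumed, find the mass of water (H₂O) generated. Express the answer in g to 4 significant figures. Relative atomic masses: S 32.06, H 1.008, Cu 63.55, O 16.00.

M(CuSO4·5H2O) = 63.55 + 32.06 + 9(16.00) + 10(1.008) = 249.69 g/mol.
M(H2O) = 2(1.008) + 16.00 = 18.016 g/mol.
n(CuSO4·5H2O) = 244.10 g / 249.69 g/mol = 0.97761 mol.
From the equation the CuSO4·5H2O:H2O mole ratio is 1:5, so n(H2O) = 0.97761 × 5/1 = 4.8881 mol.
Mass of H2O = 4.8881 mol × 18.016 g/mol = 88.063 g.

88.06 g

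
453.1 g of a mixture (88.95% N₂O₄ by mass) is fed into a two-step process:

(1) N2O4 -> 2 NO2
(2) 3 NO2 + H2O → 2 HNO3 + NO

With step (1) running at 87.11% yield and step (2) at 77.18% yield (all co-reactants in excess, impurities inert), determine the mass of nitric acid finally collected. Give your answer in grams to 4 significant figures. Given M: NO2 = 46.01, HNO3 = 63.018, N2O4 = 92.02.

247.4 g

Pure N2O4 = 453.1 × 0.8895 = 403.03 g.
n(N2O4) = 403.03 / 92.02 = 4.3798 mol.
Step 1 (N2O4:NO2 = 1:2): theoretical n(NO2) = 8.7597 mol; at 87.11% yield, n(NO2) = 7.6305 mol.
Step 2 (NO2:HNO3 = 3:2): theoretical n(HNO3) = 5.0870 mol, so theoretical mass = 5.0870 × 63.018 = 320.57 g.
At 77.18% yield, actual mass of HNO3 = 320.57 × 0.7718 = 247.42 g.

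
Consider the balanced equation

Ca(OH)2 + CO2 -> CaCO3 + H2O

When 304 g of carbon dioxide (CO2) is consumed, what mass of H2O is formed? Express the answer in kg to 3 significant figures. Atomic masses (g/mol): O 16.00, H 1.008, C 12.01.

0.124 kg

M(CO2) = 12.01 + 2(16.00) = 44.01 g/mol.
M(H2O) = 2(1.008) + 16.00 = 18.016 g/mol.
n(CO2) = 304.0 g / 44.01 g/mol = 6.908 mol.
From the equation the CO2:H2O mole ratio is 1:1, so n(H2O) = 6.908 × 1/1 = 6.908 mol.
Mass of H2O = 6.908 mol × 18.016 g/mol = 124.4 g.
Converting to kg: 124.4 g = 0.124 kg.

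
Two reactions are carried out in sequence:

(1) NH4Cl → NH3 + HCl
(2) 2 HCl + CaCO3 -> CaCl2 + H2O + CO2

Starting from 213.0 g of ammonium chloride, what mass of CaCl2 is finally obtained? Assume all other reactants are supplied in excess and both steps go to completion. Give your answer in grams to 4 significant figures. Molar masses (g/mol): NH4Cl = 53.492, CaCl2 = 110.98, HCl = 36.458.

n(NH4Cl) = 213.00 / 53.492 = 3.9819 mol.
Step 1 gives a 1:1 ratio of NH4Cl to HCl, so n(HCl) = 3.9819 mol.
In step 2 the HCl:CaCl2 ratio is 2:1, so n(CaCl2) = 1.9910 mol.
Mass of CaCl2 = 1.9910 × 110.98 = 220.96 g.

221.0 g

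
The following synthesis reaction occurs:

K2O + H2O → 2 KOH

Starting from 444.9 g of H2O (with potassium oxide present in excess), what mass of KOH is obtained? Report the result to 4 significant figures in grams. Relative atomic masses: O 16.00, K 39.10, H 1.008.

2771 g

M(H2O) = 2(1.008) + 16.00 = 18.016 g/mol.
M(KOH) = 39.10 + 16.00 + 1.008 = 56.108 g/mol.
n(H2O) = 444.90 g / 18.016 g/mol = 24.695 mol.
From the equation the H2O:KOH mole ratio is 1:2, so n(KOH) = 24.695 × 2/1 = 49.389 mol.
Mass of KOH = 49.389 mol × 56.108 g/mol = 2771.1 g.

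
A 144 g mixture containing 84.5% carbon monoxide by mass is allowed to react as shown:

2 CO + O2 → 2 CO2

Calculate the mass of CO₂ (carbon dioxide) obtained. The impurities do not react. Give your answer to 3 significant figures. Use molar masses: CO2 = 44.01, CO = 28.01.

Mass of pure CO = 144 g × 0.845 = 121.7 g.
n(CO) = 121.7 g / 28.01 g/mol = 4.344 mol.
From the equation the CO:CO2 mole ratio is 2:2, so n(CO2) = 4.344 × 2/2 = 4.344 mol.
Mass of CO2 = 4.344 mol × 44.01 g/mol = 191.2 g.

191 g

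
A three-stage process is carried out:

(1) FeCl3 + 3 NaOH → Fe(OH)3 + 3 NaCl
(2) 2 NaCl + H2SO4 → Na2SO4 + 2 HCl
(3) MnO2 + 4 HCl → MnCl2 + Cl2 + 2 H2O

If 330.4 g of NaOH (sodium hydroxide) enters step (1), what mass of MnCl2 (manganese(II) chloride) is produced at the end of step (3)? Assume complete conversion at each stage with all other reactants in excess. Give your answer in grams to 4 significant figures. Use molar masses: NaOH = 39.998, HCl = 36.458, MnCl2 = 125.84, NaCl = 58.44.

259.9 g

n(NaOH) = 330.4 / 39.998 = 8.2604 mol.
Reaction (1): NaOH→NaCl ratio 3:3 ⇒ n(NaCl) = 8.2604 mol.
Reaction (2): NaCl→HCl ratio 2:2 ⇒ n(HCl) = 8.2604 mol.
Reaction (3): HCl→MnCl2 ratio 4:1 ⇒ n(MnCl2) = 2.0651 mol.
Mass of MnCl2 = 2.0651 × 125.84 = 259.87 g.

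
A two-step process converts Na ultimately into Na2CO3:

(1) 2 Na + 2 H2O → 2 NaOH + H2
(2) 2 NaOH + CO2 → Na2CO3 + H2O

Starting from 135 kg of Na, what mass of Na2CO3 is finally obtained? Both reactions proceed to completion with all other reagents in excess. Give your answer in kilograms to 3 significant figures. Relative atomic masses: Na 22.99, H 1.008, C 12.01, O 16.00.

311 kg

M(Na) = 22.99 g/mol.
M(Na2CO3) = 2(22.99) + 12.01 + 3(16.00) = 105.99 g/mol.
135 kg = 135000 g.
n(Na) = 135000 / 22.99 = 5872 mol.
Step 1 gives a 2:2 ratio of Na to NaOH, so n(NaOH) = 5872 mol.
In step 2 the NaOH:Na2CO3 ratio is 2:1, so n(Na2CO3) = 2936 mol.
Mass of Na2CO3 = 2936 × 105.99 = 311200 g = 311 kg.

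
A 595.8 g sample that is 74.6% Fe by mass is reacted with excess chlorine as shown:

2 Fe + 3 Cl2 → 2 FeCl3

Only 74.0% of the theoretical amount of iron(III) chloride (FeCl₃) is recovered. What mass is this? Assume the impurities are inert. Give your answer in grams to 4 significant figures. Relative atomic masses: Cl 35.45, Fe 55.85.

Pure Fe available = 595.8 g × 0.746 = 444.47 g.
M(Fe) = 55.85 g/mol.
M(FeCl3) = 55.85 + 3(35.45) = 162.20 g/mol.
n(Fe) = 444.47 g / 55.85 g/mol = 7.9582 mol.
From the equation the Fe:FeCl3 mole ratio is 2:2, so n(FeCl3) = 7.9582 × 2/2 = 7.9582 mol.
Mass of FeCl3 = 7.9582 mol × 162.20 g/mol = 1290.8 g.
Actual mass collected = 1290.8 g × 0.740 = 955.21 g.

955.2 g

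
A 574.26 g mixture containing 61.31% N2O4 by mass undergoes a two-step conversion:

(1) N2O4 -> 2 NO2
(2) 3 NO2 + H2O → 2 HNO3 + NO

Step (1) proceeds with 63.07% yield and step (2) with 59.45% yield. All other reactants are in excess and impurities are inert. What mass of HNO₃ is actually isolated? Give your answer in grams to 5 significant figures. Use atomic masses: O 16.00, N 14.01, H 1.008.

120.54 g

Pure N2O4 = 574.26 × 0.6131 = 352.079 g.
M(N2O4) = 2(14.01) + 4(16.00) = 92.02 g/mol.
M(HNO3) = 1.008 + 14.01 + 3(16.00) = 63.018 g/mol.
n(N2O4) = 352.079 / 92.02 = 3.82611 mol.
Step 1 (N2O4:NO2 = 1:2): theoretical n(NO2) = 7.65222 mol; at 63.07% yield, n(NO2) = 4.82626 mol.
Step 2 (NO2:HNO3 = 3:2): theoretical n(HNO3) = 3.21750 mol, so theoretical mass = 3.21750 × 63.018 = 202.761 g.
At 59.45% yield, actual mass of HNO3 = 202.761 × 0.5945 = 120.541 g.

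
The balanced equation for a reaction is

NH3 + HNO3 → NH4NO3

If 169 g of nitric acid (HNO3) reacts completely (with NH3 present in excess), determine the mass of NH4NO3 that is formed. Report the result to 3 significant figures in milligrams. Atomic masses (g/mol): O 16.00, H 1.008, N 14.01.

215000 mg

M(HNO3) = 1.008 + 14.01 + 3(16.00) = 63.018 g/mol.
M(NH4NO3) = 2(14.01) + 4(1.008) + 3(16.00) = 80.052 g/mol.
n(HNO3) = 169.0 g / 63.018 g/mol = 2.682 mol.
From the equation the HNO3:NH4NO3 mole ratio is 1:1, so n(NH4NO3) = 2.682 × 1/1 = 2.682 mol.
Mass of NH4NO3 = 2.682 mol × 80.052 g/mol = 214.7 g.
Converting to mg: 214.7 g = 215000 mg.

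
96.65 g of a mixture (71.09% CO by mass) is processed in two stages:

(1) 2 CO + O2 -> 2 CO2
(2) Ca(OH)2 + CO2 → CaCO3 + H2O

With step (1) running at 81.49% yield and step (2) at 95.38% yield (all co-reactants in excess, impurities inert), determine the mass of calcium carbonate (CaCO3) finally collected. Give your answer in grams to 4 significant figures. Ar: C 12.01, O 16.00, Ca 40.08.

Pure CO = 96.65 × 0.7109 = 68.708 g.
M(CO) = 12.01 + 16.00 = 28.01 g/mol.
M(CaCO3) = 40.08 + 12.01 + 3(16.00) = 100.09 g/mol.
n(CO) = 68.708 / 28.01 = 2.4530 mol.
Step 1 (CO:CO2 = 2:2): theoretical n(CO2) = 2.4530 mol; at 81.49% yield, n(CO2) = 1.9989 mol.
Step 2 (CO2:CaCO3 = 1:1): theoretical n(CaCO3) = 1.9989 mol, so theoretical mass = 1.9989 × 100.09 = 200.07 g.
At 95.38% yield, actual mass of CaCO3 = 200.07 × 0.9538 = 190.83 g.

190.8 g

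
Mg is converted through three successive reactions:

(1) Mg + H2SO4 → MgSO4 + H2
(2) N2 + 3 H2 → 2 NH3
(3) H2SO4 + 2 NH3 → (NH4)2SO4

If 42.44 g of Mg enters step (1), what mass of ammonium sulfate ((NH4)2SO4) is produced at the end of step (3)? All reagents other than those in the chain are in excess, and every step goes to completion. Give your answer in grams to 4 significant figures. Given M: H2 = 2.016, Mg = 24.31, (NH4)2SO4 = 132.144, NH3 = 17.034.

n(Mg) = 42.44 / 24.31 = 1.7458 mol.
Reaction (1): Mg→H2 ratio 1:1 ⇒ n(H2) = 1.7458 mol.
Reaction (2): H2→NH3 ratio 3:2 ⇒ n(NH3) = 1.1639 mol.
Reaction (3): NH3→(NH4)2SO4 ratio 2:1 ⇒ n((NH4)2SO4) = 0.58193 mol.
Mass of (NH4)2SO4 = 0.58193 × 132.144 = 76.898 g.

76.90 g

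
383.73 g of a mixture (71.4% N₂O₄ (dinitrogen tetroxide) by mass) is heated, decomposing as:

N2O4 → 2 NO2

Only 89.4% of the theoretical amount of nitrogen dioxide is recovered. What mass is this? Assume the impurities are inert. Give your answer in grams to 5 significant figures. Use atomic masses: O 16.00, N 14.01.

244.94 g

Pure N2O4 available = 383.73 g × 0.714 = 273.983 g.
M(N2O4) = 2(14.01) + 4(16.00) = 92.02 g/mol.
M(NO2) = 14.01 + 2(16.00) = 46.01 g/mol.
n(N2O4) = 273.983 g / 92.02 g/mol = 2.97743 mol.
From the equation the N2O4:NO2 mole ratio is 1:2, so n(NO2) = 2.97743 × 2/1 = 5.95486 mol.
Mass of NO2 = 5.95486 mol × 46.01 g/mol = 273.983 g.
Actual mass collected = 273.983 g × 0.894 = 244.941 g.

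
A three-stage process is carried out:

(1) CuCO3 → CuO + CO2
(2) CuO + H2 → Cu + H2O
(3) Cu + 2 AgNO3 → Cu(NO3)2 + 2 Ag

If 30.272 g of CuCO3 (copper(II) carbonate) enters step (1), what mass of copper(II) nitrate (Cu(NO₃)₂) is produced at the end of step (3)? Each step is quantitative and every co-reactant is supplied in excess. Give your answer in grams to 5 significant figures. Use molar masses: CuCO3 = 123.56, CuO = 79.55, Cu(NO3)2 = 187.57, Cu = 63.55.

n(CuCO3) = 30.272 / 123.56 = 0.244998 mol.
Reaction (1): CuCO3→CuO ratio 1:1 ⇒ n(CuO) = 0.244998 mol.
Reaction (2): CuO→Cu ratio 1:1 ⇒ n(Cu) = 0.244998 mol.
Reaction (3): Cu→Cu(NO3)2 ratio 1:1 ⇒ n(Cu(NO3)2) = 0.244998 mol.
Mass of Cu(NO3)2 = 0.244998 × 187.57 = 45.9543 g.

45.954 g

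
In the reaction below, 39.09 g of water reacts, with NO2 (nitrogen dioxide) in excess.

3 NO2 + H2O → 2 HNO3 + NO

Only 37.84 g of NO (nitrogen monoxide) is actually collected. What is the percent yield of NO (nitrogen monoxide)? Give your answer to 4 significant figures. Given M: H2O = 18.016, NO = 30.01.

n(H2O) = 39.090 g / 18.016 g/mol = 2.1697 mol.
From the equation the H2O:NO mole ratio is 1:1, so n(NO) = 2.1697 × 1/1 = 2.1697 mol.
Mass of NO = 2.1697 mol × 30.01 g/mol = 65.114 g.
This is the theoretical yield. Percent yield = 37.84 g / 65.114 g × 100% = 58.114%.

58.11 %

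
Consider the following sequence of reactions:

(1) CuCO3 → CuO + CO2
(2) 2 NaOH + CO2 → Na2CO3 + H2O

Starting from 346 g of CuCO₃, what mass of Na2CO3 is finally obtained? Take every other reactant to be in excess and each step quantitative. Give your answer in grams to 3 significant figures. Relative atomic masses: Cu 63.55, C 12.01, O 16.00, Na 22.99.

297 g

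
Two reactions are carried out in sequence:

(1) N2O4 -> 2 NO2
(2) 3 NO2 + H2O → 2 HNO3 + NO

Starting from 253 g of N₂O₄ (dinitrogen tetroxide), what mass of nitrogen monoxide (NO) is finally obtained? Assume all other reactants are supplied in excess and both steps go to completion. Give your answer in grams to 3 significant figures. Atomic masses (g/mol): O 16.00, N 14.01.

55.0 g

M(N2O4) = 2(14.01) + 4(16.00) = 92.02 g/mol.
M(NO) = 14.01 + 16.00 = 30.01 g/mol.
n(N2O4) = 253.0 / 92.02 = 2.749 mol.
Step 1 gives a 1:2 ratio of N2O4 to NO2, so n(NO2) = 5.499 mol.
In step 2 the NO2:NO ratio is 3:1, so n(NO) = 1.833 mol.
Mass of NO = 1.833 × 30.01 = 55.01 g.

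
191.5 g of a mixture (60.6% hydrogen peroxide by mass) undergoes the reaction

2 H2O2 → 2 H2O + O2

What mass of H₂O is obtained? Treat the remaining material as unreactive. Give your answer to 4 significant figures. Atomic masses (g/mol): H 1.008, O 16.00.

61.46 g

Mass of pure H2O2 = 191.5 g × 0.606 = 116.05 g.
M(H2O2) = 2(1.008) + 2(16.00) = 34.016 g/mol.
M(H2O) = 2(1.008) + 16.00 = 18.016 g/mol.
n(H2O2) = 116.05 g / 34.016 g/mol = 3.4116 mol.
From the equation the H2O2:H2O mole ratio is 2:2, so n(H2O) = 3.4116 × 2/2 = 3.4116 mol.
Mass of H2O = 3.4116 mol × 18.016 g/mol = 61.463 g.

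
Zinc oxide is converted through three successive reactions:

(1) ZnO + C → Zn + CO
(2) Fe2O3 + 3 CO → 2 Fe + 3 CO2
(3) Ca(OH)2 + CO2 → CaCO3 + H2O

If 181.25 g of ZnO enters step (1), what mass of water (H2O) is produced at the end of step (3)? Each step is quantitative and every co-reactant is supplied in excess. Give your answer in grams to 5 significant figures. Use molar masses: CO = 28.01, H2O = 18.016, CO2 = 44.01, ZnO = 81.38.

40.125 g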